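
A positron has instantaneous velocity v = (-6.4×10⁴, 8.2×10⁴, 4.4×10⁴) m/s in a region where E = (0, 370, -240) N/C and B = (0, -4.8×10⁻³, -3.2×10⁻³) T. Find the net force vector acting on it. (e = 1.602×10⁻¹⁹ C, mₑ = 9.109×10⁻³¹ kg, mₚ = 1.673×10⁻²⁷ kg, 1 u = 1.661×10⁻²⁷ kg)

F ≈ (-8.20×10⁻¹⁸, 2.65×10⁻¹⁷, 1.08×10⁻¹⁷) N

v×B = (-51.2, -205, 307) N/C.
E + v×B = (-51.2, 165, 67.2) N/C.
F = q(E + v×B) = (1.602×10⁻¹⁹ C)·(-51.2, 165, 67.2) = (-8.20×10⁻¹⁸, 2.65×10⁻¹⁷, 1.08×10⁻¹⁷) N.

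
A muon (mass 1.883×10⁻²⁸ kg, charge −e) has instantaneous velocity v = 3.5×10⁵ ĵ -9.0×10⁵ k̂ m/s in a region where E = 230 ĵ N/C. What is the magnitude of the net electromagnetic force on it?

|F| ≈ 3.68×10⁻¹⁷ N

Only an electric field acts, so F = qE = (−1.602×10⁻¹⁹ C)·(0, 230, 0) = (0, -3.68×10⁻¹⁷, 0) N.
|F| = 3.68×10⁻¹⁷ N.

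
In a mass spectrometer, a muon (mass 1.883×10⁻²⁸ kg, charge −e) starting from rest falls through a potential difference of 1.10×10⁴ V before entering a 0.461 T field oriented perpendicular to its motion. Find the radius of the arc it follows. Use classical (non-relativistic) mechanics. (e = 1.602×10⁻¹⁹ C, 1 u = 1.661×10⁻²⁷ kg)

Acceleration: |q|V = ½mv² ⇒ v = √(2|q|V/m) = √(2·1.602×10⁻¹⁹·1.10×10⁴/1.883×10⁻²⁸) ≈ 4.326×10⁶ m/s.
In the field: r = mv/(|q|B) = (1.883×10⁻²⁸)(4.326×10⁶)/((1.602×10⁻¹⁹)(0.461)) ≈ 0.0110 m.

r ≈ 0.0110 m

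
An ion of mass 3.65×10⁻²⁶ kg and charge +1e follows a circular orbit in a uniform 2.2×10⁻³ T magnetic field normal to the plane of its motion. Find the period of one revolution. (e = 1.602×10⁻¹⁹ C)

T ≈ 6.5×10⁻⁴ s

The cyclotron period depends only on m, q, B: T = 2πm/(|q|B).
T = 2π(3.65×10⁻²⁶)/((1.602×10⁻¹⁹)(2.2×10⁻³)) ≈ 6.5×10⁻⁴ s.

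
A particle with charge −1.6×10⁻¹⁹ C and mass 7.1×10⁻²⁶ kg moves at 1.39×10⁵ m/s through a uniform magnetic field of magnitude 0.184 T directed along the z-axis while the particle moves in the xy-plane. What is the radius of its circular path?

r ≈ 0.335 m

The magnetic force provides the centripetal force: |q|vB = mv²/r.
r = mv/(|q|B) = (7.1×10⁻²⁶)(1.39×10⁵)/((1.6×10⁻¹⁹)(0.184)) ≈ 0.335 m.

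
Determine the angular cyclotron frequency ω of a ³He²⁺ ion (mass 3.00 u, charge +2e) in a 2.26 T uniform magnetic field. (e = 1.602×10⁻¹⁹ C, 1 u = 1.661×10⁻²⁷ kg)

ω = |q|B/m.
ω = (3.204×10⁻¹⁹)(2.26)/4.983×10⁻²⁷ ≈ 1.45×10⁸ rad/s.

ω ≈ 1.45×10⁸ rad/s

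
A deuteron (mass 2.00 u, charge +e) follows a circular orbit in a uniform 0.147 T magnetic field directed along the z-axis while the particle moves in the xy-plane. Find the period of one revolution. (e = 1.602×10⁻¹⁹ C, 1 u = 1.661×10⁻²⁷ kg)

T ≈ 8.86×10⁻⁷ s

The cyclotron period depends only on m, q, B: T = 2πm/(|q|B).
T = 2π(3.322×10⁻²⁷)/((1.602×10⁻¹⁹)(0.147)) ≈ 8.86×10⁻⁷ s.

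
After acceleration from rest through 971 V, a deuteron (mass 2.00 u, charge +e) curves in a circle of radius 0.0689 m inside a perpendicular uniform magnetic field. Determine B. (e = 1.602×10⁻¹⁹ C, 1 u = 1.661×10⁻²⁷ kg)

B ≈ 0.0921 T

v = √(2|q|V/m) = √(2·1.602×10⁻¹⁹·971/3.322×10⁻²⁷) ≈ 3.060×10⁵ m/s.
B = mv/(|q|r) = (3.322×10⁻²⁷)(3.060×10⁵)/((1.602×10⁻¹⁹)(0.0689)) ≈ 0.0921 T.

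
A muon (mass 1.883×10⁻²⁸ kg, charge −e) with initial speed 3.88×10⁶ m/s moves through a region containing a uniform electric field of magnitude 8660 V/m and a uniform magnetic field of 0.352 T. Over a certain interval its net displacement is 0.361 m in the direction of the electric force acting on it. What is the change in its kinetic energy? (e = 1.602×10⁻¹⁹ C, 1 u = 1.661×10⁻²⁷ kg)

The magnetic force is always ⟂ v and does no work; only the electric force changes KE.
ΔKE = F_E · d = |q|E d = (1.602×10⁻¹⁹)(8660)(0.361) ≈ 5.01×10⁻¹⁶ J.

ΔKE ≈ 5.01×10⁻¹⁶ J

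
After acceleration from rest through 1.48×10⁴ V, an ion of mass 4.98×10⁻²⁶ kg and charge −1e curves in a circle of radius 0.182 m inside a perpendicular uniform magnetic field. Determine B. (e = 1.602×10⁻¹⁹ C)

B ≈ 0.527 T

v = √(2|q|V/m) = √(2·1.602×10⁻¹⁹·1.48×10⁴/4.98×10⁻²⁶) ≈ 3.086×10⁵ m/s.
B = mv/(|q|r) = (4.98×10⁻²⁶)(3.086×10⁵)/((1.602×10⁻¹⁹)(0.182)) ≈ 0.527 T.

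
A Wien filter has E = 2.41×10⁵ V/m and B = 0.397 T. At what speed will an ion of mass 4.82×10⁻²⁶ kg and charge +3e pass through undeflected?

Straight-line motion ⇒ electric and magnetic forces cancel, so E = vB.
v = E/B = 2.41×10⁵/0.397 = 6.07×10⁵ m/s.

v = 6.07×10⁵ m/s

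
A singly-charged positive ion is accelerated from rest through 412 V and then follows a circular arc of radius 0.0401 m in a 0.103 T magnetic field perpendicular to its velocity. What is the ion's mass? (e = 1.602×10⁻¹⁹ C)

m ≈ 3.32×10⁻²⁷ kg

Combine |q|V = ½mv² and r = mv/(|q|B): eliminate v to get m = qB²r²/(2V).
m = (1.602×10⁻¹⁹)(0.103)²(0.0401)²/(2·412) ≈ 3.32×10⁻²⁷ kg.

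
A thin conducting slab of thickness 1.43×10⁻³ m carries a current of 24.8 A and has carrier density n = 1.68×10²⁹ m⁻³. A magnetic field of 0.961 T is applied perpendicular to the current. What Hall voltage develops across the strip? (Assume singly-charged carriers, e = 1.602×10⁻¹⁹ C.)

V_H = IB/(n e t).
V_H = (24.8)(0.961)/((1.68×10²⁹)(1.602×10⁻¹⁹)(1.43×10⁻³)) ≈ 6.19×10⁻⁷ V.

V_H ≈ 6.19×10⁻⁷ V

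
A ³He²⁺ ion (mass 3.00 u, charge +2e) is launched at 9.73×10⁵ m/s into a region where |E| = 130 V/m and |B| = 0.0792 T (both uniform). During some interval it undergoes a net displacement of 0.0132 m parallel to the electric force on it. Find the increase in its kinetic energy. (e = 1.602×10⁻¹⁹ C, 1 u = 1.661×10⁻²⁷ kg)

The magnetic force is always ⟂ v and does no work; only the electric force changes KE.
ΔKE = F_E · d = |q|E d = (3.204×10⁻¹⁹)(130)(0.0132) ≈ 5.50×10⁻¹⁹ J.

ΔKE ≈ 5.50×10⁻¹⁹ J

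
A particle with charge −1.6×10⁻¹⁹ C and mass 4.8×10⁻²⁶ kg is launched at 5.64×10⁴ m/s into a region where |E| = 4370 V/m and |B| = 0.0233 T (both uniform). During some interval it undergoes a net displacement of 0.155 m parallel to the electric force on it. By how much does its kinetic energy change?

ΔKE ≈ 1.08×10⁻¹⁶ J

The magnetic force is always ⟂ v and does no work; only the electric force changes KE.
ΔKE = F_E · d = |q|E d = (1.6×10⁻¹⁹)(4370)(0.155) ≈ 1.08×10⁻¹⁶ J.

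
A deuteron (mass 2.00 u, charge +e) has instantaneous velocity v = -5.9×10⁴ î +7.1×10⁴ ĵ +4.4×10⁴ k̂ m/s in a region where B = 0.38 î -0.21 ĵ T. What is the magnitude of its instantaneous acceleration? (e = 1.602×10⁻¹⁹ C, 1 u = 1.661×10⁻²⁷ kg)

|a| ≈ 1.16×10¹² m/s²

v×B = (9240, 1.67×10⁴, -1.46×10⁴) N/C.
F = q v×B = (1.602×10⁻¹⁹ C)·(9240, 1.67×10⁴, -1.46×10⁴) = (1.48×10⁻¹⁵, 2.68×10⁻¹⁵, -2.34×10⁻¹⁵) N.
|a| = |F|/m = 3.851×10⁻¹⁵/3.322×10⁻²⁷ ≈ 1.16×10¹² m/s².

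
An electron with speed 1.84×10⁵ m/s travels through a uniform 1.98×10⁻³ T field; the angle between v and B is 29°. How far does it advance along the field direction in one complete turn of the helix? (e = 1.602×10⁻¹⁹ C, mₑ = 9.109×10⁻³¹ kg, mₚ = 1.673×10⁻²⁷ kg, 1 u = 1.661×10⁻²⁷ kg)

p ≈ 2.90×10⁻³ m

v∥ = v cosθ = 1.84×10⁵·cos29° ≈ 1.609×10⁵ m/s.
T = 2πm/(|q|B) = 2π(9.109×10⁻³¹)/((1.602×10⁻¹⁹)(1.98×10⁻³)) ≈ 1.804×10⁻⁸ s.
pitch = v∥ T = (1.609×10⁵)(1.804×10⁻⁸) ≈ 2.90×10⁻³ m.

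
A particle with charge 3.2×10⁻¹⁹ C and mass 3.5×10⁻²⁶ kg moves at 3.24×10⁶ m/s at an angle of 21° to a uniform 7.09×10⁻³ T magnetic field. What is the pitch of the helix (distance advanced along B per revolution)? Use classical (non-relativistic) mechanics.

v∥ = v cosθ = 3.24×10⁶·cos21° ≈ 3.025×10⁶ m/s.
T = 2πm/(|q|B) = 2π(3.5×10⁻²⁶)/((3.2×10⁻¹⁹)(7.09×10⁻³)) ≈ 9.693×10⁻⁵ s.
pitch = v∥ T = (3.025×10⁶)(9.693×10⁻⁵) ≈ 293 m.

p ≈ 293 m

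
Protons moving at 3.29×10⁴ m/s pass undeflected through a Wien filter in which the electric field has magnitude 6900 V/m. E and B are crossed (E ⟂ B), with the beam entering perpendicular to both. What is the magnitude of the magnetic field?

Balance of forces in the selector: qE = qvB ⇒ B = E/v.
B = 6900/3.29×10⁴ = 0.210 T.

B = 0.210 T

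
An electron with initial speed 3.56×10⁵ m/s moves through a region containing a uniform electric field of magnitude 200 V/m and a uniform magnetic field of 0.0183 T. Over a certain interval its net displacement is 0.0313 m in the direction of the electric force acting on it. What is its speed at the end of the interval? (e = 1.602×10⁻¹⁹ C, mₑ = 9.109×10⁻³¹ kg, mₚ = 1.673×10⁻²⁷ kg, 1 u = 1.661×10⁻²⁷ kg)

B does no work; ΔKE = |q|E d.
½mv_f² = ½mv₀² + |q|Ed = ½(9.109×10⁻³¹)(3.56×10⁵)² + (1.602×10⁻¹⁹)(200)(0.0313) ≈ 5.772×10⁻²⁰ J + 1.003×10⁻¹⁸ J ≈ 1.061×10⁻¹⁸ J.
v_f = √(2·1.061×10⁻¹⁸/9.109×10⁻³¹) ≈ 1.53×10⁶ m/s.

v_f ≈ 1.53×10⁶ m/s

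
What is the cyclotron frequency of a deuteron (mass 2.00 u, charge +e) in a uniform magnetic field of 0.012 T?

f = |q|B/(2πm).
f = (1.602×10⁻¹⁹)(0.012)/(2π·3.322×10⁻²⁷) ≈ 9.2×10⁴ Hz.

f ≈ 9.2×10⁴ Hz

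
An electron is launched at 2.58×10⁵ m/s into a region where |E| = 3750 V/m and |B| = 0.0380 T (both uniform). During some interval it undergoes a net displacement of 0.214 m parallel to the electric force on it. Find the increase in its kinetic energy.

ΔKE ≈ 1.29×10⁻¹⁶ J

The magnetic force is always ⟂ v and does no work; only the electric force changes KE.
ΔKE = F_E · d = |q|E d = (1.602×10⁻¹⁹)(3750)(0.214) ≈ 1.29×10⁻¹⁶ J.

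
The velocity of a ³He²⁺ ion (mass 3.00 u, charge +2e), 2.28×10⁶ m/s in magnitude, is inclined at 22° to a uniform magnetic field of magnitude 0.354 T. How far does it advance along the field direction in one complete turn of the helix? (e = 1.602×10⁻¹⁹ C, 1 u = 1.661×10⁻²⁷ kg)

v∥ = v cosθ = 2.28×10⁶·cos22° ≈ 2.114×10⁶ m/s.
T = 2πm/(|q|B) = 2π(4.983×10⁻²⁷)/((3.204×10⁻¹⁹)(0.354)) ≈ 2.760×10⁻⁷ s.
pitch = v∥ T = (2.114×10⁶)(2.760×10⁻⁷) ≈ 0.584 m.

p ≈ 0.584 m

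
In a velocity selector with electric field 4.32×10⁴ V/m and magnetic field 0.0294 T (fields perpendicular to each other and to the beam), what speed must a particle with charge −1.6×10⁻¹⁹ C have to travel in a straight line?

v = 1.47×10⁶ m/s

Straight-line motion ⇒ electric and magnetic forces cancel, so E = vB.
v = E/B = 4.32×10⁴/0.0294 = 1.47×10⁶ m/s.
The result is independent of the particle's charge and mass.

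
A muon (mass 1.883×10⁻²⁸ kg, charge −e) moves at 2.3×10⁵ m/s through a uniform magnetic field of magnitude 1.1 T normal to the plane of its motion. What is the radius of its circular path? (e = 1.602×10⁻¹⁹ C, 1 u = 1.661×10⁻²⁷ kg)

r ≈ 2.5×10⁻⁴ m

The magnetic force provides the centripetal force: |q|vB = mv²/r.
r = mv/(|q|B) = (1.883×10⁻²⁸)(2.3×10⁵)/((1.602×10⁻¹⁹)(1.1)) ≈ 2.5×10⁻⁴ m.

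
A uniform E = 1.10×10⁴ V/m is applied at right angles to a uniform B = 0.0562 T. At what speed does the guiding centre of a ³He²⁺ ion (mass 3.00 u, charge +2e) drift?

v_d ≈ 1.96×10⁵ m/s

In crossed fields the guiding centre drifts at v_d = |E×B|/B² = E/B, independent of charge and mass.
v_d = 1.10×10⁴/0.0562 = 1.96×10⁵ m/s.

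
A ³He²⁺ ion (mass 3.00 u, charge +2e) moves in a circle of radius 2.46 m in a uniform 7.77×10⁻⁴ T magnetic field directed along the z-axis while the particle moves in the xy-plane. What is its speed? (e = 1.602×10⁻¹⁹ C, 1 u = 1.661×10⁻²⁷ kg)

v ≈ 1.23×10⁵ m/s

From |q|vB = mv²/r, v = |q|Br/m.
v = (3.204×10⁻¹⁹)(7.77×10⁻⁴)(2.46)/4.983×10⁻²⁷ ≈ 1.23×10⁵ m/s.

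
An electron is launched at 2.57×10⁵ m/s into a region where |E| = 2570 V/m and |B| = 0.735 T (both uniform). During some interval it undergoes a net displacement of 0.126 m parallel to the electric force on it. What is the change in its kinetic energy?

ΔKE ≈ 5.19×10⁻¹⁷ J

The magnetic force is always ⟂ v and does no work; only the electric force changes KE.
ΔKE = F_E · d = |q|E d = (1.602×10⁻¹⁹)(2570)(0.126) ≈ 5.19×10⁻¹⁷ J.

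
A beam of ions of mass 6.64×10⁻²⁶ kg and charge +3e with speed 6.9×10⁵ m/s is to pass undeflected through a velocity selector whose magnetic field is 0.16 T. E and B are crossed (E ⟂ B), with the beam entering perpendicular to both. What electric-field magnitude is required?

E = 1.1×10⁵ V/m

For straight-line motion qE = qvB, so E = vB.
E = 6.9×10⁵ × 0.16 = 1.1×10⁵ V/m.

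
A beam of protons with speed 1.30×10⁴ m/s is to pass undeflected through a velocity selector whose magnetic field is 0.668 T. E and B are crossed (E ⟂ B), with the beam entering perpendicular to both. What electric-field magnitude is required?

E = 8680 V/m

For straight-line motion qE = qvB, so E = vB.
E = 1.30×10⁴ × 0.668 = 8680 V/m.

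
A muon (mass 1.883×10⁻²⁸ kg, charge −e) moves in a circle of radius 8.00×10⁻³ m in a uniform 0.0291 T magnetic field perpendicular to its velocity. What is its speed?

From |q|vB = mv²/r, v = |q|Br/m.
v = (1.602×10⁻¹⁹)(0.0291)(8.00×10⁻³)/1.883×10⁻²⁸ ≈ 1.98×10⁵ m/s.

v ≈ 1.98×10⁵ m/s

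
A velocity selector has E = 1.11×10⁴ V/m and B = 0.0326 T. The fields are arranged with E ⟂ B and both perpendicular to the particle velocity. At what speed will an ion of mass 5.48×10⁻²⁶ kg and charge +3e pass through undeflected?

Zero net Lorentz force requires |qE| = |q v×B|, i.e. E = vB.
v = E/B = 1.11×10⁴/0.0326 = 3.40×10⁵ m/s.

v = 3.40×10⁵ m/s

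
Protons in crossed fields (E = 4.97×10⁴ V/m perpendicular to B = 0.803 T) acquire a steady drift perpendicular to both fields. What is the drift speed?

The E×B drift speed is v_d = E/B.
v_d = 4.97×10⁴/0.803 = 6.19×10⁴ m/s.

v_d ≈ 6.19×10⁴ m/s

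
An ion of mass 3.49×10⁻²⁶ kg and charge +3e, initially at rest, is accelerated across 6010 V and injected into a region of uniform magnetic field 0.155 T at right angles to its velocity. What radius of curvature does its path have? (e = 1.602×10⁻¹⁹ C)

Acceleration: |q|V = ½mv² ⇒ v = √(2|q|V/m) = √(2·4.806×10⁻¹⁹·6010/3.49×10⁻²⁶) ≈ 4.068×10⁵ m/s.
In the field: r = mv/(|q|B) = (3.49×10⁻²⁶)(4.068×10⁵)/((4.806×10⁻¹⁹)(0.155)) ≈ 0.191 m.

r ≈ 0.191 m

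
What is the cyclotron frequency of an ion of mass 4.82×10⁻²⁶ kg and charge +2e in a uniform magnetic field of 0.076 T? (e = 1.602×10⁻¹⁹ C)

f ≈ 8.0×10⁴ Hz

f = |q|B/(2πm).
f = (3.204×10⁻¹⁹)(0.076)/(2π·4.82×10⁻²⁶) ≈ 8.0×10⁴ Hz.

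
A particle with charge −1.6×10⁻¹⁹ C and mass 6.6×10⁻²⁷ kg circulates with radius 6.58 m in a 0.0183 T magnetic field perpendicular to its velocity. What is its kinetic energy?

v = |q|Br/m, then KE = ½mv² = (qBr)²/(2m).
v = (1.6×10⁻¹⁹)(0.0183)(6.58)/6.6×10⁻²⁷ ≈ 2.919×10⁶ m/s.
KE = ½(6.6×10⁻²⁷)(2.919×10⁶)² ≈ 2.81×10⁻¹⁴ J.

KE ≈ 2.81×10⁻¹⁴ J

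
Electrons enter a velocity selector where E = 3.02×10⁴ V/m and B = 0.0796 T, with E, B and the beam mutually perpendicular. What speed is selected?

v = 3.79×10⁵ m/s

Zero net Lorentz force requires |qE| = |q v×B|, i.e. E = vB.
v = E/B = 3.02×10⁴/0.0796 = 3.79×10⁵ m/s.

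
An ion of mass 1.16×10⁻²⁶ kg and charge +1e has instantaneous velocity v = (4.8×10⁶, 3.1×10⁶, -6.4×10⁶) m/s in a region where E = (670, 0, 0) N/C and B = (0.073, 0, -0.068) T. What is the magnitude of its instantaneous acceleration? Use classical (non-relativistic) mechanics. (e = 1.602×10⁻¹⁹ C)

|a| ≈ 4.69×10¹² m/s²

v×B = (-2.11×10⁵, -1.41×10⁵, -2.26×10⁵) N/C.
E + v×B = (-2.10×10⁵, -1.41×10⁵, -2.26×10⁵) N/C.
F = q(E + v×B) = (1.602×10⁻¹⁹ C)·(-2.10×10⁵, -1.41×10⁵, -2.26×10⁵) = (-3.37×10⁻¹⁴, -2.26×10⁻¹⁴, -3.63×10⁻¹⁴) N.
|a| = |F|/m = 5.437×10⁻¹⁴/1.16×10⁻²⁶ ≈ 4.69×10¹² m/s².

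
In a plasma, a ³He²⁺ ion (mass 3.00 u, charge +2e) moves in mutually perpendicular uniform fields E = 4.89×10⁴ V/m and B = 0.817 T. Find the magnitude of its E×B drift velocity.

v_d ≈ 5.99×10⁴ m/s

The steady drift has the magnetic force balancing the electric force, so v_d = E/B.
v_d = 4.89×10⁴/0.817 = 5.99×10⁴ m/s.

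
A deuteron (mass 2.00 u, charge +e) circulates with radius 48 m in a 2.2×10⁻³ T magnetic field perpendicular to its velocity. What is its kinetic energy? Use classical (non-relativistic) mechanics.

KE ≈ 4.3×10⁻¹⁴ J

v = |q|Br/m, then KE = ½mv² = (qBr)²/(2m).
v = (1.602×10⁻¹⁹)(2.2×10⁻³)(48)/3.322×10⁻²⁷ ≈ 5.092×10⁶ m/s.
KE = ½(3.322×10⁻²⁷)(5.092×10⁶)² ≈ 4.3×10⁻¹⁴ J.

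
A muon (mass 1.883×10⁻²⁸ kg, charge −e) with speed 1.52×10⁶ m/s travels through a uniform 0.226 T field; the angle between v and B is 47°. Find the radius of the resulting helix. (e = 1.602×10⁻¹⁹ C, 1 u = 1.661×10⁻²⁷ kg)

v⊥ = v sinθ = 1.52×10⁶·sin47° ≈ 1.112×10⁶ m/s.
r = m v⊥/(|q|B) = (1.883×10⁻²⁸)(1.112×10⁶)/((1.602×10⁻¹⁹)(0.226)) ≈ 5.78×10⁻³ m.

r ≈ 5.78×10⁻³ m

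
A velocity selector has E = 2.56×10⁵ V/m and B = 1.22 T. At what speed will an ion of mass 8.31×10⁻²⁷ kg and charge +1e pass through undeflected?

Straight-line motion ⇒ electric and magnetic forces cancel, so E = vB.
v = E/B = 2.56×10⁵/1.22 = 2.10×10⁵ m/s.

v = 2.10×10⁵ m/s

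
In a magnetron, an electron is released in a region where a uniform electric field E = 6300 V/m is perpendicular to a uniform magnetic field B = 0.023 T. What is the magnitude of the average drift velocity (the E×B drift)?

In crossed fields the guiding centre drifts at v_d = |E×B|/B² = E/B, independent of charge and mass.
v_d = 6300/0.023 = 2.7×10⁵ m/s.

v_d ≈ 2.7×10⁵ m/s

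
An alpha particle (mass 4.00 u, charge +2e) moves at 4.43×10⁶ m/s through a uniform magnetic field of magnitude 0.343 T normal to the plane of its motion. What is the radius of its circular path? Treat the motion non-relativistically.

The magnetic force provides the centripetal force: |q|vB = mv²/r.
r = mv/(|q|B) = (6.644×10⁻²⁷)(4.43×10⁶)/((3.204×10⁻¹⁹)(0.343)) ≈ 0.268 m.

r ≈ 0.268 m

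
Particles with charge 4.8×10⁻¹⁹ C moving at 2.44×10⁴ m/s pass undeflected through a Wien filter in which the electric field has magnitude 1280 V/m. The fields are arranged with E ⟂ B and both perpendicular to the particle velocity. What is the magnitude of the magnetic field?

B = 0.0525 T

Balance of forces in the selector: qE = qvB ⇒ B = E/v.
B = 1280/2.44×10⁴ = 0.0525 T.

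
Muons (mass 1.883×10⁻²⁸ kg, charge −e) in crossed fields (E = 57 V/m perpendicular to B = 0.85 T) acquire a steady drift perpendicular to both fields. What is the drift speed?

The E×B drift speed is v_d = E/B.
v_d = 57/0.85 = 67 m/s.

v_d ≈ 67 m/s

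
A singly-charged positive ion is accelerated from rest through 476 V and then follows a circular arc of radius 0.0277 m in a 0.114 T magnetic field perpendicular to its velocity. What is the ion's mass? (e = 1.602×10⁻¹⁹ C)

m ≈ 1.68×10⁻²⁷ kg

Combine |q|V = ½mv² and r = mv/(|q|B): eliminate v to get m = qB²r²/(2V).
m = (1.602×10⁻¹⁹)(0.114)²(0.0277)²/(2·476) ≈ 1.68×10⁻²⁷ kg.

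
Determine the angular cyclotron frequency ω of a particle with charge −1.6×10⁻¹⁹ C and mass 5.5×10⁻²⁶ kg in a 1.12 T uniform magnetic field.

ω ≈ 3.26×10⁶ rad/s

ω = |q|B/m.
ω = (1.6×10⁻¹⁹)(1.12)/5.5×10⁻²⁶ ≈ 3.26×10⁶ rad/s.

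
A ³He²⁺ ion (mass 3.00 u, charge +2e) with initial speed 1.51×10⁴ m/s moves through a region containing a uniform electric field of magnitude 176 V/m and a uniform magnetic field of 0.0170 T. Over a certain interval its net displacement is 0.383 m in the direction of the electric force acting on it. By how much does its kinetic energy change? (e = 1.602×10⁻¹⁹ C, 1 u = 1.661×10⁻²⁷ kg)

The magnetic force is always ⟂ v and does no work; only the electric force changes KE.
ΔKE = F_E · d = |q|E d = (3.204×10⁻¹⁹)(176)(0.383) ≈ 2.16×10⁻¹⁷ J.

ΔKE ≈ 2.16×10⁻¹⁷ J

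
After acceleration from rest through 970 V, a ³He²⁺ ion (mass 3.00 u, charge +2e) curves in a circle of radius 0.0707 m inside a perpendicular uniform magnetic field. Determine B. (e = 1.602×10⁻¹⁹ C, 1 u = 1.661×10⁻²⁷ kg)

B ≈ 0.0777 T

v = √(2|q|V/m) = √(2·3.204×10⁻¹⁹·970/4.983×10⁻²⁷) ≈ 3.532×10⁵ m/s.
B = mv/(|q|r) = (4.983×10⁻²⁷)(3.532×10⁵)/((3.204×10⁻¹⁹)(0.0707)) ≈ 0.0777 T.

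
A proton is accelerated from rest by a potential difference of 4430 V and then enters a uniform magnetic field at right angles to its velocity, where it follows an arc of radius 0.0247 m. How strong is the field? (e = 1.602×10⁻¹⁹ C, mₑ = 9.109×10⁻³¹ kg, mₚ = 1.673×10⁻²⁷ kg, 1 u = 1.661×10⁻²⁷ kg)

v = √(2|q|V/m) = √(2·1.602×10⁻¹⁹·4430/1.673×10⁻²⁷) ≈ 9.211×10⁵ m/s.
B = mv/(|q|r) = (1.673×10⁻²⁷)(9.211×10⁵)/((1.602×10⁻¹⁹)(0.0247)) ≈ 0.389 T.

B ≈ 0.389 T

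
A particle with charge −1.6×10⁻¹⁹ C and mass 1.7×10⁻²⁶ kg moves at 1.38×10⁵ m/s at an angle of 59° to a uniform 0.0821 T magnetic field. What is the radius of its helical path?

r ≈ 0.153 m

v⊥ = v sinθ = 1.38×10⁵·sin59° ≈ 1.183×10⁵ m/s.
r = m v⊥/(|q|B) = (1.7×10⁻²⁶)(1.183×10⁵)/((1.6×10⁻¹⁹)(0.0821)) ≈ 0.153 m.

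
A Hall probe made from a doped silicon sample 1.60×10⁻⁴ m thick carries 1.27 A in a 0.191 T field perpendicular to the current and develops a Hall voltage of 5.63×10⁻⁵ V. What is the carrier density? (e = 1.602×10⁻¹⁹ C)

From V_H = IB/(n e t), n = IB/(V_H e t).
n = (1.27)(0.191)/((5.63×10⁻⁵)(1.602×10⁻¹⁹)(1.60×10⁻⁴)) ≈ 1.68×10²⁶ m⁻³.

n ≈ 1.68×10²⁶ m⁻³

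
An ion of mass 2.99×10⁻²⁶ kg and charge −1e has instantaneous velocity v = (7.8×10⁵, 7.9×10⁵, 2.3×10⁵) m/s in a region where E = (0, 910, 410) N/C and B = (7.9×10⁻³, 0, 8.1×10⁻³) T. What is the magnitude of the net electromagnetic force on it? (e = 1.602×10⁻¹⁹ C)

|F| ≈ 1.50×10⁻¹⁵ N

v×B = (6400, -4500, -6240) N/C.
E + v×B = (6400, -3590, -5830) N/C.
F = q(E + v×B) = (−1.602×10⁻¹⁹ C)·(6400, -3590, -5830) = (-1.03×10⁻¹⁵, 5.75×10⁻¹⁶, 9.34×10⁻¹⁶) N.
|F| = 1.50×10⁻¹⁵ N.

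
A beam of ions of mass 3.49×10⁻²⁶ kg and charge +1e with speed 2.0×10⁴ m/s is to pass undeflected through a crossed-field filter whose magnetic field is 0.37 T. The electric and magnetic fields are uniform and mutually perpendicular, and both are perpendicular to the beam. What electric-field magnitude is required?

For straight-line motion qE = qvB, so E = vB.
E = 2.0×10⁴ × 0.37 = 7400 V/m.

E = 7400 V/m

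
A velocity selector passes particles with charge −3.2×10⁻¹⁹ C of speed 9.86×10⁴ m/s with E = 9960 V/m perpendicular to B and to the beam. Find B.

Balance of forces in the selector: qE = qvB ⇒ B = E/v.
B = 9960/9.86×10⁴ = 0.101 T.

B = 0.101 T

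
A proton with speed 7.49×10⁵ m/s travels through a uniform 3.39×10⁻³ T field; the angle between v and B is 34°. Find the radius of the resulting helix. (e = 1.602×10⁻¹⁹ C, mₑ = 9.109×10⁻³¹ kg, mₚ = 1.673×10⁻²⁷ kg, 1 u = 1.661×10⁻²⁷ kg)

v⊥ = v sinθ = 7.49×10⁵·sin34° ≈ 4.188×10⁵ m/s.
r = m v⊥/(|q|B) = (1.673×10⁻²⁷)(4.188×10⁵)/((1.602×10⁻¹⁹)(3.39×10⁻³)) ≈ 1.29 m.

r ≈ 1.29 m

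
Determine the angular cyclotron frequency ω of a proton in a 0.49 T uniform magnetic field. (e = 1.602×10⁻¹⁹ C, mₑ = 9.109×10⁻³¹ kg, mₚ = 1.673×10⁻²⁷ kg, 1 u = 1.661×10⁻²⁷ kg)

ω = |q|B/m.
ω = (1.602×10⁻¹⁹)(0.49)/1.673×10⁻²⁷ ≈ 4.7×10⁷ rad/s.

ω ≈ 4.7×10⁷ rad/s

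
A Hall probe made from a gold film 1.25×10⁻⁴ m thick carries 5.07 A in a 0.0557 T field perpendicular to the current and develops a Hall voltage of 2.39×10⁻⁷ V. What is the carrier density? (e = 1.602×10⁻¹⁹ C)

n ≈ 5.90×10²⁸ m⁻³

From V_H = IB/(n e t), n = IB/(V_H e t).
n = (5.07)(0.0557)/((2.39×10⁻⁷)(1.602×10⁻¹⁹)(1.25×10⁻⁴)) ≈ 5.90×10²⁸ m⁻³.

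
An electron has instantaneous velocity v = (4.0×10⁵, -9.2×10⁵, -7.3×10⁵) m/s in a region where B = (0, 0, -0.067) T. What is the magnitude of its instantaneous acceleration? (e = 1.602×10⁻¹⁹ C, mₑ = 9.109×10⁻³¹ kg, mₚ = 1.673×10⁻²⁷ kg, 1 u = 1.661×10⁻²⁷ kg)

v×B = (6.16×10⁴, 2.68×10⁴, 0) N/C.
F = q v×B = (−1.602×10⁻¹⁹ C)·(6.16×10⁴, 2.68×10⁴, 0) = (-9.87×10⁻¹⁵, -4.29×10⁻¹⁵, 0) N.
|a| = |F|/m = 1.077×10⁻¹⁴/9.109×10⁻³¹ ≈ 1.18×10¹⁶ m/s².

|a| ≈ 1.18×10¹⁶ m/s²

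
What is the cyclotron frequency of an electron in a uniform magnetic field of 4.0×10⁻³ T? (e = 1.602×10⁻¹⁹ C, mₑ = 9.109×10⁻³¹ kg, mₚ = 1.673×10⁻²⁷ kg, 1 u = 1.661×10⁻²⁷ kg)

f ≈ 1.1×10⁸ Hz

f = |q|B/(2πm).
f = (1.602×10⁻¹⁹)(4.0×10⁻³)/(2π·9.109×10⁻³¹) ≈ 1.1×10⁸ Hz.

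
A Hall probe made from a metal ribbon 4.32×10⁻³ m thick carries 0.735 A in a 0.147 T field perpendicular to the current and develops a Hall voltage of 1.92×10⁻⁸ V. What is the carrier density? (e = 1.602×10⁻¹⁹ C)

n ≈ 8.13×10²⁷ m⁻³

From V_H = IB/(n e t), n = IB/(V_H e t).
n = (0.735)(0.147)/((1.92×10⁻⁸)(1.602×10⁻¹⁹)(4.32×10⁻³)) ≈ 8.13×10²⁷ m⁻³.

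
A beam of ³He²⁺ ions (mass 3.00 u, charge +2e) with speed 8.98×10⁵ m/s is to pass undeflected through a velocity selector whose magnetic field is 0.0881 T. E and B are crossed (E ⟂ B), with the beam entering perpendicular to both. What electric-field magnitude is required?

For straight-line motion qE = qvB, so E = vB.
E = 8.98×10⁵ × 0.0881 = 7.91×10⁴ V/m.

E = 7.91×10⁴ V/m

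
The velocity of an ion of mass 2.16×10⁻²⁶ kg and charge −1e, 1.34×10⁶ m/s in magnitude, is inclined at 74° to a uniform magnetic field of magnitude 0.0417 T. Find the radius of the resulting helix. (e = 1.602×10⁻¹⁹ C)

v⊥ = v sinθ = 1.34×10⁶·sin74° ≈ 1.288×10⁶ m/s.
r = m v⊥/(|q|B) = (2.16×10⁻²⁶)(1.288×10⁶)/((1.602×10⁻¹⁹)(0.0417)) ≈ 4.16 m.

r ≈ 4.16 m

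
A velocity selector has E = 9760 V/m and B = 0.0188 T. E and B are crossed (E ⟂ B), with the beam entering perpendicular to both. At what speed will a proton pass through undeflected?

v = 5.19×10⁵ m/s

For undeflected motion the electric and magnetic forces balance: qE = qvB.
v = E/B = 9760/0.0188 = 5.19×10⁵ m/s.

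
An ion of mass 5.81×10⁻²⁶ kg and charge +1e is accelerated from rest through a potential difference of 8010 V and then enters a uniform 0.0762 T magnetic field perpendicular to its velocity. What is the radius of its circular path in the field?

r ≈ 1.00 m

Acceleration: |q|V = ½mv² ⇒ v = √(2|q|V/m) = √(2·1.602×10⁻¹⁹·8010/5.81×10⁻²⁶) ≈ 2.102×10⁵ m/s.
In the field: r = mv/(|q|B) = (5.81×10⁻²⁶)(2.102×10⁵)/((1.602×10⁻¹⁹)(0.0762)) ≈ 1.00 m.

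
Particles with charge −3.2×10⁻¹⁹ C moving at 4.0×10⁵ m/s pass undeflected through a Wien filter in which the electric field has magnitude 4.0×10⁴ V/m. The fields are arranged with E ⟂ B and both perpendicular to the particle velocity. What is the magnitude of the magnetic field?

B = 0.10 T

Balance of forces in the selector: qE = qvB ⇒ B = E/v.
B = 4.0×10⁴/4.0×10⁵ = 0.10 T.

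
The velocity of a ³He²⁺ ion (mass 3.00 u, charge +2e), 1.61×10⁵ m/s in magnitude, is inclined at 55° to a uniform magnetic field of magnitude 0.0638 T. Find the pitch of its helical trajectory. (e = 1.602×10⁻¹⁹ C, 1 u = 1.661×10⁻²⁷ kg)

v∥ = v cosθ = 1.61×10⁵·cos55° ≈ 9.235×10⁴ m/s.
T = 2πm/(|q|B) = 2π(4.983×10⁻²⁷)/((3.204×10⁻¹⁹)(0.0638)) ≈ 1.532×10⁻⁶ s.
pitch = v∥ T = (9.235×10⁴)(1.532×10⁻⁶) ≈ 0.141 m.

p ≈ 0.141 m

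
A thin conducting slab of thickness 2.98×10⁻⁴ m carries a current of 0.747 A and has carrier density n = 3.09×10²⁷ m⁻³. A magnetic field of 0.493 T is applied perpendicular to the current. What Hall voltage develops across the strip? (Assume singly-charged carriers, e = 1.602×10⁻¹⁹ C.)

V_H = IB/(n e t).
V_H = (0.747)(0.493)/((3.09×10²⁷)(1.602×10⁻¹⁹)(2.98×10⁻⁴)) ≈ 2.50×10⁻⁶ V.

V_H ≈ 2.50×10⁻⁶ V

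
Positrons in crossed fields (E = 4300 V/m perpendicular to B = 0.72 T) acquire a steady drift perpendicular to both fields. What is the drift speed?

v_d ≈ 6000 m/s

In crossed fields the guiding centre drifts at v_d = |E×B|/B² = E/B, independent of charge and mass.
v_d = 4300/0.72 = 6000 m/s.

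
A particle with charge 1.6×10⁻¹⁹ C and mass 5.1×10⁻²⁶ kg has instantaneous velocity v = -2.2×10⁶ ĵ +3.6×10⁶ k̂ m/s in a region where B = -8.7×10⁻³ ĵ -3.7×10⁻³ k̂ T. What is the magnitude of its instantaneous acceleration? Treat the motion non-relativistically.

v×B = (3.95×10⁴, 0, 0) N/C.
F = q v×B = (1.6×10⁻¹⁹ C)·(3.95×10⁴, 0, 0) = (6.31×10⁻¹⁵, 0, 0) N.
|a| = |F|/m = 6.314×10⁻¹⁵/5.1×10⁻²⁶ ≈ 1.24×10¹¹ m/s².

|a| ≈ 1.24×10¹¹ m/s²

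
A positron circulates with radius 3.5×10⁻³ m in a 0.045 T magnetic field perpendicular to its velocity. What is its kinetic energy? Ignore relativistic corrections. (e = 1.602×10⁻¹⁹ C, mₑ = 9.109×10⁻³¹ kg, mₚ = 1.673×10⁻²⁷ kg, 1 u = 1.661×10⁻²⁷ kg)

v = |q|Br/m, then KE = ½mv² = (qBr)²/(2m).
v = (1.602×10⁻¹⁹)(0.045)(3.5×10⁻³)/9.109×10⁻³¹ ≈ 2.770×10⁷ m/s.
KE = ½(9.109×10⁻³¹)(2.770×10⁷)² ≈ 3.5×10⁻¹⁶ J.

KE ≈ 3.5×10⁻¹⁶ J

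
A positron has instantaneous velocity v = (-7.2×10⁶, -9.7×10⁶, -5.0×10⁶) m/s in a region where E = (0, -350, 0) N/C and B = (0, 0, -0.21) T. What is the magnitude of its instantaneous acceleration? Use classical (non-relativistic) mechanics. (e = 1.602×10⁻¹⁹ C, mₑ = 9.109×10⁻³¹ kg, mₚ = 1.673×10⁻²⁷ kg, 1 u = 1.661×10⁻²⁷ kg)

v×B = (2.04×10⁶, -1.51×10⁶, 0) N/C.
E + v×B = (2.04×10⁶, -1.51×10⁶, 0) N/C.
F = q(E + v×B) = (1.602×10⁻¹⁹ C)·(2.04×10⁶, -1.51×10⁶, 0) = (3.26×10⁻¹³, -2.42×10⁻¹³, 0) N.
|a| = |F|/m = 4.064×10⁻¹³/9.109×10⁻³¹ ≈ 4.46×10¹⁷ m/s².

|a| ≈ 4.46×10¹⁷ m/s²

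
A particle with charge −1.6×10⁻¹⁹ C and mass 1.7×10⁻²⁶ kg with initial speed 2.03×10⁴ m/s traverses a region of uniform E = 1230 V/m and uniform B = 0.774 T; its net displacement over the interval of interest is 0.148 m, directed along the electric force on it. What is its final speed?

v_f ≈ 6.20×10⁴ m/s

B does no work; ΔKE = |q|E d.
½mv_f² = ½mv₀² + |q|Ed = ½(1.7×10⁻²⁶)(2.03×10⁴)² + (1.6×10⁻¹⁹)(1230)(0.148) ≈ 3.503×10⁻¹⁸ J + 2.913×10⁻¹⁷ J ≈ 3.263×10⁻¹⁷ J.
v_f = √(2·3.263×10⁻¹⁷/1.7×10⁻²⁶) ≈ 6.20×10⁴ m/s.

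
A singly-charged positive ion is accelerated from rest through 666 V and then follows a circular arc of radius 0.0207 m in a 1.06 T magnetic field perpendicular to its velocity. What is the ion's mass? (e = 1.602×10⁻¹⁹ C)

Combine |q|V = ½mv² and r = mv/(|q|B): eliminate v to get m = qB²r²/(2V).
m = (1.602×10⁻¹⁹)(1.06)²(0.0207)²/(2·666) ≈ 5.79×10⁻²⁶ kg.

m ≈ 5.79×10⁻²⁶ kg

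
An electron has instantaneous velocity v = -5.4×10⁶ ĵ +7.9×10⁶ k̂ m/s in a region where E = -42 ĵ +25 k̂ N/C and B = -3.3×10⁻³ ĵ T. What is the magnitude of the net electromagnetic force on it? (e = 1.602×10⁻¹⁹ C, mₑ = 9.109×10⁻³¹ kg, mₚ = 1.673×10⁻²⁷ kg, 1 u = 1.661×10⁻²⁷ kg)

|F| ≈ 4.18×10⁻¹⁵ N

v×B = (2.61×10⁴, 0, 0) N/C.
E + v×B = (2.61×10⁴, -42.0, 25.0) N/C.
F = q(E + v×B) = (−1.602×10⁻¹⁹ C)·(2.61×10⁴, -42.0, 25.0) = (-4.18×10⁻¹⁵, 6.73×10⁻¹⁸, -4.00×10⁻¹⁸) N.
|F| = 4.18×10⁻¹⁵ N.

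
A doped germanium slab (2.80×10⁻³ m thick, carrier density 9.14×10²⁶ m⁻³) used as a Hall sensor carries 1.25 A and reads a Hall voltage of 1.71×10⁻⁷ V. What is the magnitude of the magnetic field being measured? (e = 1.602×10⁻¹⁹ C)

From V_H = IB/(n e t), B = V_H n e t / I.
B = (1.71×10⁻⁷)(9.14×10²⁶)(1.602×10⁻¹⁹)(2.80×10⁻³)/1.25 ≈ 0.0561 T.

B ≈ 0.0561 T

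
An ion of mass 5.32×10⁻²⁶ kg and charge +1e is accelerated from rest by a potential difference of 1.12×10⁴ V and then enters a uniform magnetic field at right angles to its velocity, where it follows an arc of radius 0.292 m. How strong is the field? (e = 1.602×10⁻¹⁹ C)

v = √(2|q|V/m) = √(2·1.602×10⁻¹⁹·1.12×10⁴/5.32×10⁻²⁶) ≈ 2.597×10⁵ m/s.
B = mv/(|q|r) = (5.32×10⁻²⁶)(2.597×10⁵)/((1.602×10⁻¹⁹)(0.292)) ≈ 0.295 T.

B ≈ 0.295 T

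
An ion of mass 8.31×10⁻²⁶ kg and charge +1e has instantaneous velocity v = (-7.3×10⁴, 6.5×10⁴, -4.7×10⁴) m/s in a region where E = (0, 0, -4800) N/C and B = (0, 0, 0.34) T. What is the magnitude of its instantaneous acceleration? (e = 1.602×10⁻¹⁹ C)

v×B = (2.21×10⁴, 2.48×10⁴, 0) N/C.
E + v×B = (2.21×10⁴, 2.48×10⁴, -4800) N/C.
F = q(E + v×B) = (1.602×10⁻¹⁹ C)·(2.21×10⁴, 2.48×10⁴, -4800) = (3.54×10⁻¹⁵, 3.98×10⁻¹⁵, -7.69×10⁻¹⁶) N.
|a| = |F|/m = 5.379×10⁻¹⁵/8.31×10⁻²⁶ ≈ 6.47×10¹⁰ m/s².

|a| ≈ 6.47×10¹⁰ m/s²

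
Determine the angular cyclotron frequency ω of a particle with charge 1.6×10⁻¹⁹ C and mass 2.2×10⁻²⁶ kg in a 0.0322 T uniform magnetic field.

ω = |q|B/m.
ω = (1.6×10⁻¹⁹)(0.0322)/2.2×10⁻²⁶ ≈ 2.34×10⁵ rad/s.

ω ≈ 2.34×10⁵ rad/s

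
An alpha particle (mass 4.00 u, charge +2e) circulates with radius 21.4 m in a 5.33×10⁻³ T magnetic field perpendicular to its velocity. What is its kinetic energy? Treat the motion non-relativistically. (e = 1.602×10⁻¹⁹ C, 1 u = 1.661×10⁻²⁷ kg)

v = |q|Br/m, then KE = ½mv² = (qBr)²/(2m).
v = (3.204×10⁻¹⁹)(5.33×10⁻³)(21.4)/6.644×10⁻²⁷ ≈ 5.501×10⁶ m/s.
KE = ½(6.644×10⁻²⁷)(5.501×10⁶)² ≈ 1.01×10⁻¹³ J.

KE ≈ 1.01×10⁻¹³ J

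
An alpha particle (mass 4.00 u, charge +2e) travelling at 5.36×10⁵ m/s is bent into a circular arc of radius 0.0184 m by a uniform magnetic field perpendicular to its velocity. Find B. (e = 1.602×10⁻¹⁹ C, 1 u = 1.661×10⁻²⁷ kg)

B ≈ 0.604 T

From |q|vB = mv²/r, B = mv/(|q|r).
B = (6.644×10⁻²⁷)(5.36×10⁵)/((3.204×10⁻¹⁹)(0.0184)) ≈ 0.604 T.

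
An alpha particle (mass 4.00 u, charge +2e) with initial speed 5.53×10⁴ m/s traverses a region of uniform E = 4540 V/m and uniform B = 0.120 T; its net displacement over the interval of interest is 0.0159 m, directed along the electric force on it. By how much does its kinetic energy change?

The magnetic force is always ⟂ v and does no work; only the electric force changes KE.
ΔKE = F_E · d = |q|E d = (3.204×10⁻¹⁹)(4540)(0.0159) ≈ 2.31×10⁻¹⁷ J.

ΔKE ≈ 2.31×10⁻¹⁷ J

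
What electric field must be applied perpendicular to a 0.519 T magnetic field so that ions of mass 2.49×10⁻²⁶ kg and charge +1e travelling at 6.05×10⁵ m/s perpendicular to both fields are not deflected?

E = 3.14×10⁵ V/m

For straight-line motion qE = qvB, so E = vB.
E = 6.05×10⁵ × 0.519 = 3.14×10⁵ V/m.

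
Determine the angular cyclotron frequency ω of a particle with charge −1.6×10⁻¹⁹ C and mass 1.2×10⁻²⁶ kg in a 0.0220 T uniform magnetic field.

ω ≈ 2.93×10⁵ rad/s

ω = |q|B/m.
ω = (1.6×10⁻¹⁹)(0.0220)/1.2×10⁻²⁶ ≈ 2.93×10⁵ rad/s.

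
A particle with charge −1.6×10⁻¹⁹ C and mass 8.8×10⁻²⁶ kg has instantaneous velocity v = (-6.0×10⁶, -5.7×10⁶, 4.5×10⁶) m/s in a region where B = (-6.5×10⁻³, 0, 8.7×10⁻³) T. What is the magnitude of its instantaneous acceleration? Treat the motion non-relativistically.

v×B = (-4.96×10⁴, 2.30×10⁴, -3.70×10⁴) N/C.
F = q v×B = (−1.6×10⁻¹⁹ C)·(-4.96×10⁴, 2.30×10⁴, -3.70×10⁴) = (7.93×10⁻¹⁵, -3.67×10⁻¹⁵, 5.93×10⁻¹⁵) N.
|a| = |F|/m = 1.056×10⁻¹⁴/8.8×10⁻²⁶ ≈ 1.20×10¹¹ m/s².

|a| ≈ 1.20×10¹¹ m/s²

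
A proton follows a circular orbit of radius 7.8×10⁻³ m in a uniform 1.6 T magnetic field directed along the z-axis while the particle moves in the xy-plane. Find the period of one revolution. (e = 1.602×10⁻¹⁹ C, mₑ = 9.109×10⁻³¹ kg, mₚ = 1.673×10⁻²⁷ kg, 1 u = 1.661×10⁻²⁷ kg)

T ≈ 4.1×10⁻⁸ s

The cyclotron period depends only on m, q, B: T = 2πm/(|q|B).
T = 2π(1.673×10⁻²⁷)/((1.602×10⁻¹⁹)(1.6)) ≈ 4.1×10⁻⁸ s.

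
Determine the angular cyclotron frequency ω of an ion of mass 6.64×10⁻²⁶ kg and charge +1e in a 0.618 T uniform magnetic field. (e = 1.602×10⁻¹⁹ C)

ω ≈ 1.49×10⁶ rad/s

ω = |q|B/m.
ω = (1.602×10⁻¹⁹)(0.618)/6.64×10⁻²⁶ ≈ 1.49×10⁶ rad/s.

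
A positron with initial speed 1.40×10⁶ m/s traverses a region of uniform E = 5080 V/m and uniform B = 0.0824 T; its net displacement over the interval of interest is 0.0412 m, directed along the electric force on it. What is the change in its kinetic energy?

ΔKE ≈ 3.35×10⁻¹⁷ J

The magnetic force is always ⟂ v and does no work; only the electric force changes KE.
ΔKE = F_E · d = |q|E d = (1.602×10⁻¹⁹)(5080)(0.0412) ≈ 3.35×10⁻¹⁷ J.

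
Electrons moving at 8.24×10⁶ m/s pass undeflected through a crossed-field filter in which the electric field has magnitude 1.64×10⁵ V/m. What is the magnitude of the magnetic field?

B = 0.0199 T

Balance of forces in the selector: qE = qvB ⇒ B = E/v.
B = 1.64×10⁵/8.24×10⁶ = 0.0199 T.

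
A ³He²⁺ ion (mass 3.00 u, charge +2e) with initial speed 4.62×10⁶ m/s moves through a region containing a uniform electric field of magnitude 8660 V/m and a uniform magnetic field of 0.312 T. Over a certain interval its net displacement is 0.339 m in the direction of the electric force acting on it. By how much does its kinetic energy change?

ΔKE ≈ 9.41×10⁻¹⁶ J

The magnetic force is always ⟂ v and does no work; only the electric force changes KE.
ΔKE = F_E · d = |q|E d = (3.204×10⁻¹⁹)(8660)(0.339) ≈ 9.41×10⁻¹⁶ J.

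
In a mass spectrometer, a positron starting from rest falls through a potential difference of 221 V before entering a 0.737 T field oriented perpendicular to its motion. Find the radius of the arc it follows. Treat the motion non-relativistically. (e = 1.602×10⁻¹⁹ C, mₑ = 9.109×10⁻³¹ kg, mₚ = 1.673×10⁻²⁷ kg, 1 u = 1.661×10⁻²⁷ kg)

r ≈ 6.80×10⁻⁵ m

Acceleration: |q|V = ½mv² ⇒ v = √(2|q|V/m) = √(2·1.602×10⁻¹⁹·221/9.109×10⁻³¹) ≈ 8.817×10⁶ m/s.
In the field: r = mv/(|q|B) = (9.109×10⁻³¹)(8.817×10⁶)/((1.602×10⁻¹⁹)(0.737)) ≈ 6.80×10⁻⁵ m.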